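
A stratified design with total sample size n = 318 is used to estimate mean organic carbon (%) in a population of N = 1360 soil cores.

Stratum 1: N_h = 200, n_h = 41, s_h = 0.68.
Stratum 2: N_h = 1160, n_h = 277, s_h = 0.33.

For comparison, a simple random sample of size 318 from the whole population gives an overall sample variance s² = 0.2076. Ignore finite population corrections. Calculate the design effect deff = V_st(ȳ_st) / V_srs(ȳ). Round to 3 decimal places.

V̂(ȳ_st) = Σ W_h² s_h²/n_h, with W_h = N_h/N and N = 1360:
  stratum 1: (200/1360)²·0.68²/41 = 0.000243902
  stratum 2: (1160/1360)²·0.33²/277 = 0.000286013
V_st = 0.000529916
V_srs = s²/n = 0.2076/318 = 0.00065283
deff = V_st / V_srs = 0.000529916/0.00065283 = 0.8117

deff ≈ 0.812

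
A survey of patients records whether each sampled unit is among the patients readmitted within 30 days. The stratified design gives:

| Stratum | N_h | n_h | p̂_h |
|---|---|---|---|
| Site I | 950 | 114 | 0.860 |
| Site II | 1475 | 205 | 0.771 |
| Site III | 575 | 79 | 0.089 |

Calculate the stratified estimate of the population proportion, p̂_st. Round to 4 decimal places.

p̂_st ≈ 0.6685

N = 3000; stratum weights W_h = N_h/N.
p̂_st = Σ W_h p̂_h = (950·0.860 + 1475·0.771 + 575·0.089)/3000 = 0.66847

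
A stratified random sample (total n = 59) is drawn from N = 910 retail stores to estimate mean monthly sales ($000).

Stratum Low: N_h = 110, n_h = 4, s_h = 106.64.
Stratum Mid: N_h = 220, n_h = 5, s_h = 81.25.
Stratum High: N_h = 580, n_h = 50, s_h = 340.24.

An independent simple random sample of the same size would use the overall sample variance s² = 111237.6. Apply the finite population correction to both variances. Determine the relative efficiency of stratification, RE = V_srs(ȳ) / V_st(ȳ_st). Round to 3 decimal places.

V̂(ȳ_st) = Σ W_h² (1 − n_h/N_h) s_h²/n_h, with W_h = N_h/N and N = 910:
  stratum Low: (110/910)²·(1 − 4/110)·106.64²/4 = 40.031
  stratum Mid: (220/910)²·(1 − 5/220)·81.25²/5 = 75.4145
  stratum High: (580/910)²·(1 − 50/580)·340.24²/50 = 859.452
V_st = 974.898
V_srs = (1 − 59/910)·111237.6/59 = 1763.14
Relative efficiency = V_srs / V_st = 1763.14/974.898 = 1.8085

RE ≈ 1.809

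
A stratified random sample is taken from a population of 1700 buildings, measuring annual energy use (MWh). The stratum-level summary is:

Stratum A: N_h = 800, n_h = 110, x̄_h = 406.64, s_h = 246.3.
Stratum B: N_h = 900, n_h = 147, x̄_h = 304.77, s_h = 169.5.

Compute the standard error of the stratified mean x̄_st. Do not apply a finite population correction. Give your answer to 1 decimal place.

V̂(x̄_st) = Σ W_h² s_h²/n_h, with W_h = N_h/N and N = 1700:
  stratum A: (800/1700)²·246.3²/110 = 122.129
  stratum B: (900/1700)²·169.5²/147 = 54.7784
V̂(x̄_st) = 176.907
SE(x̄_st) = √176.907 = 13.3006

SE(x̄_st) ≈ 13.3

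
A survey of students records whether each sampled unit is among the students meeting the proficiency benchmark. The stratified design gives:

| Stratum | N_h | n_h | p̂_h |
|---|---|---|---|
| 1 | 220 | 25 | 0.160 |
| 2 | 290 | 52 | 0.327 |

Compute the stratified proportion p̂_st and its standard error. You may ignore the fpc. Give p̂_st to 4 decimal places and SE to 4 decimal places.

N = 510; stratum weights W_h = N_h/N.
p̂_st = Σ W_h p̂_h = (220·0.160 + 290·0.327)/510 = 0.25496
V̂(p̂_st) = Σ W_h² p̂_h(1−p̂_h)/(n_h−1):
  stratum 1: (220/510)²·0.160·0.840/24 = 0.00104206
  stratum 2: (290/510)²·0.327·0.673/51 = 0.00139524
V̂(p̂_st) = 0.0024373; SE = √V̂ = 0.049369

p̂_st ≈ 0.2550, SE ≈ 0.0494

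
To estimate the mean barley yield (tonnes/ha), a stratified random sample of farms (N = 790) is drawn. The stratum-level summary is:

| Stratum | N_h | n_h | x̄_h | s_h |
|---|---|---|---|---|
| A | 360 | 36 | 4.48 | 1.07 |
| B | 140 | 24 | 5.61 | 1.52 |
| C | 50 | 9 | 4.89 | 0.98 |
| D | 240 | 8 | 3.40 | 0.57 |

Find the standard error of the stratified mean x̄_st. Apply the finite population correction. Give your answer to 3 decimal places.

SE(x̄_st) ≈ 0.111

V̂(x̄_st) = Σ W_h² (1 − n_h/N_h) s_h²/n_h, with W_h = N_h/N and N = 790:
  stratum A: (360/790)²·(1 − 36/360)·1.07²/36 = 0.00594372
  stratum B: (140/790)²·(1 − 24/140)·1.52²/24 = 0.002505
  stratum C: (50/790)²·(1 − 9/50)·0.98²/9 = 0.000350517
  stratum D: (240/790)²·(1 − 8/240)·0.57²/8 = 0.0036233
V̂(x̄_st) = 0.0124225
SE(x̄_st) = √0.0124225 = 0.111456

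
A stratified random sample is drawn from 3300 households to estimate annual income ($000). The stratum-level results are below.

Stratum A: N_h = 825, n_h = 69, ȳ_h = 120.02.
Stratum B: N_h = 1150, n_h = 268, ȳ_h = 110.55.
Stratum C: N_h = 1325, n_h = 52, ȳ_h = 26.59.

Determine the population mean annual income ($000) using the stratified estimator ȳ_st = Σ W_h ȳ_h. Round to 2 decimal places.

ȳ_st ≈ 79.21

N = Σ N_h = 3300. Stratum weights W_h = N_h/N.
ȳ_st = (825·120.02 + 1150·110.55 + 1325·26.59) / 3300 = 79.2063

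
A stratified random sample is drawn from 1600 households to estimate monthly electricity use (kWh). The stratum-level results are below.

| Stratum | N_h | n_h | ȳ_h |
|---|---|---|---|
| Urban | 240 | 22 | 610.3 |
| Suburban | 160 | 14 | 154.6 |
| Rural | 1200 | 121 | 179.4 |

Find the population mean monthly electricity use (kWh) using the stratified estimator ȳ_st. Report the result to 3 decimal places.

N = Σ N_h = 1600. Stratum weights W_h = N_h/N.
ȳ_st = (240·610.3 + 160·154.6 + 1200·179.4) / 1600 = 241.55500

ȳ_st ≈ 241.555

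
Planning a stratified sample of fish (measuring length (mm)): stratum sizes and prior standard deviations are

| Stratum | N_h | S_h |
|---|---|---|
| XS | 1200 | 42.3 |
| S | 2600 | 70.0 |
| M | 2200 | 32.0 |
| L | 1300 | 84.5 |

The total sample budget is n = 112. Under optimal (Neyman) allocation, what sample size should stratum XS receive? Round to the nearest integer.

Neyman allocation: n_h = n · N_h S_h / Σ N_i S_i, with n = 112.
  stratum XS: N_h·S_h = 1200·42.3 = 50760.00
  stratum S: N_h·S_h = 2600·70.0 = 182000.00
  stratum M: N_h·S_h = 2200·32.0 = 70400.00
  stratum L: N_h·S_h = 1300·84.5 = 109850.00
Σ N_h S_h = 413010.00
n for stratum XS = 112·50760.00/413010.00 = 13.765 → 14

14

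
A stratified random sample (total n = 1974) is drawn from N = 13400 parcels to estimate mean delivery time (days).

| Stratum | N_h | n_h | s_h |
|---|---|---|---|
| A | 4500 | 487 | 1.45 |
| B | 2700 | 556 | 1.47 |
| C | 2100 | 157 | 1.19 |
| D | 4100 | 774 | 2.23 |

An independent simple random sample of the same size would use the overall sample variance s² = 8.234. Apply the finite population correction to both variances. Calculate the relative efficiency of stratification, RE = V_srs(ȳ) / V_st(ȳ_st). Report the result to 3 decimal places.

V̂(ȳ_st) = Σ W_h² (1 − n_h/N_h) s_h²/n_h, with W_h = N_h/N and N = 13400:
  stratum A: (4500/13400)²·(1 − 487/4500)·1.45²/487 = 0.000434189
  stratum B: (2700/13400)²·(1 − 556/2700)·1.47²/556 = 0.000125296
  stratum C: (2100/13400)²·(1 − 157/2100)·1.19²/157 = 0.000204964
  stratum D: (4100/13400)²·(1 − 774/4100)·2.23²/774 = 0.000487939
V_st = 0.00125239
V_srs = (1 − 1974/13400)·8.234/1974 = 0.00355675
Relative efficiency = V_srs / V_st = 0.00355675/0.00125239 = 2.8400

RE ≈ 2.840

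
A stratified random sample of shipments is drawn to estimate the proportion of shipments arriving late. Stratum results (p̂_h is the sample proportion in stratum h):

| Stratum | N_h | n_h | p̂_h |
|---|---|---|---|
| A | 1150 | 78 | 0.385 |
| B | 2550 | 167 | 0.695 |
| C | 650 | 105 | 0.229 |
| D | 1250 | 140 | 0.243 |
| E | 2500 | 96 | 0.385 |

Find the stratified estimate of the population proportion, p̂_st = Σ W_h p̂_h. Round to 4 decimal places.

p̂_st ≈ 0.4482

N = 8100; stratum weights W_h = N_h/N.
p̂_st = Σ W_h p̂_h = (1150·0.385 + 2550·0.695 + 650·0.229 + 1250·0.243 + 2500·0.385)/8100 = 0.44816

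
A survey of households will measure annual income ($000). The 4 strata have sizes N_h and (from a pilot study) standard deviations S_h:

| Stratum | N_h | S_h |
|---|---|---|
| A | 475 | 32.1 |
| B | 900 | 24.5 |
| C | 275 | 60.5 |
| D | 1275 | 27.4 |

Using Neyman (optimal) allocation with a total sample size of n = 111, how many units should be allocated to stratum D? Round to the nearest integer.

Neyman allocation: n_h = n · N_h S_h / Σ N_i S_i, with n = 111.
  stratum A: N_h·S_h = 475·32.1 = 15247.50
  stratum B: N_h·S_h = 900·24.5 = 22050.00
  stratum C: N_h·S_h = 275·60.5 = 16637.50
  stratum D: N_h·S_h = 1275·27.4 = 34935.00
Σ N_h S_h = 88870.00
n for stratum D = 111·34935.00/88870.00 = 43.634 → 44

44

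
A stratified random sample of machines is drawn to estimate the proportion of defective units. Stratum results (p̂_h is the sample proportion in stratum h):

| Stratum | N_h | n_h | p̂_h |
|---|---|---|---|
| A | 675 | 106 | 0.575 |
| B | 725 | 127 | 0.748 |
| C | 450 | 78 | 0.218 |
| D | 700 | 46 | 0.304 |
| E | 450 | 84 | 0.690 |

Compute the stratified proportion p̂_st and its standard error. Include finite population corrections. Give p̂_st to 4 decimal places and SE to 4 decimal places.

N = 3000; stratum weights W_h = N_h/N.
p̂_st = Σ W_h p̂_h = (675·0.575 + 725·0.748 + 450·0.218 + 700·0.304 + 450·0.690)/3000 = 0.51727
V̂(p̂_st) = Σ W_h² (1 − n_h/N_h) p̂_h(1−p̂_h)/(n_h−1):
  stratum A: (675/3000)²·(1 − 106/675)·0.575·0.425/105 = 9.9321e-05
  stratum B: (725/3000)²·(1 − 127/725)·0.748·0.252/126 = 7.20656e-05
  stratum C: (450/3000)²·(1 − 78/450)·0.218·0.782/77 = 4.11799e-05
  stratum D: (700/3000)²·(1 − 46/700)·0.304·0.696/45 = 0.000239168
  stratum E: (450/3000)²·(1 − 84/450)·0.690·0.310/83 = 4.71611e-05
V̂(p̂_st) = 0.000498896; SE = √V̂ = 0.022336

p̂_st ≈ 0.5173, SE ≈ 0.0223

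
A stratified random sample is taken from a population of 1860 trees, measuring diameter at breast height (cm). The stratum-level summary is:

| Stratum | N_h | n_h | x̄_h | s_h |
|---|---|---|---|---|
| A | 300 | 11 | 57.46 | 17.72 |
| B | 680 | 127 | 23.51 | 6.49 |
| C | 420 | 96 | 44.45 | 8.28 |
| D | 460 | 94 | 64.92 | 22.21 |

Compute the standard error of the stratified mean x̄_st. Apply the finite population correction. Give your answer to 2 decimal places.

V̂(x̄_st) = Σ W_h² (1 − n_h/N_h) s_h²/n_h, with W_h = N_h/N and N = 1860:
  stratum A: (300/1860)²·(1 − 11/300)·17.72²/11 = 0.715365
  stratum B: (680/1860)²·(1 − 127/680)·6.49²/127 = 0.0360491
  stratum C: (420/1860)²·(1 − 96/420)·8.28²/96 = 0.0280904
  stratum D: (460/1860)²·(1 − 94/460)·22.21²/94 = 0.255377
V̂(x̄_st) = 1.03488
SE(x̄_st) = √1.03488 = 1.01729

SE(x̄_st) ≈ 1.02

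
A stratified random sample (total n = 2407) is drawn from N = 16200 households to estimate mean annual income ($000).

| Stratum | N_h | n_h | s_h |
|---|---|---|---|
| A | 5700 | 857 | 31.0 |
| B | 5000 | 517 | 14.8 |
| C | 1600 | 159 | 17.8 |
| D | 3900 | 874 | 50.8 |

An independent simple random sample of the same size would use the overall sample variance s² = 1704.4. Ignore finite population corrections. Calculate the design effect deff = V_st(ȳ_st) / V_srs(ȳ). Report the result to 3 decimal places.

deff ≈ 0.522

V̂(ȳ_st) = Σ W_h² s_h²/n_h, with W_h = N_h/N and N = 16200:
  stratum A: (5700/16200)²·31.0²/857 = 0.138823
  stratum B: (5000/16200)²·14.8²/517 = 0.0403592
  stratum C: (1600/16200)²·17.8²/159 = 0.0194381
  stratum D: (3900/16200)²·50.8²/874 = 0.171126
V_st = 0.369746
V_srs = s²/n = 1704.4/2407 = 0.708101
deff = V_st / V_srs = 0.369746/0.708101 = 0.5222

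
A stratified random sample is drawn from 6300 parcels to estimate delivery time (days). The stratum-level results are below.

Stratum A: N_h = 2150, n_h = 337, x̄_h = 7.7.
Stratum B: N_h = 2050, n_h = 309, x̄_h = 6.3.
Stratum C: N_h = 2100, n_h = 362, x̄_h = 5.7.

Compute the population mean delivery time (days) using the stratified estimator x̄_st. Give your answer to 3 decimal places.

x̄_st ≈ 6.578

N = Σ N_h = 6300. Stratum weights W_h = N_h/N.
x̄_st = (2150·7.7 + 2050·6.3 + 2100·5.7) / 6300 = 6.57778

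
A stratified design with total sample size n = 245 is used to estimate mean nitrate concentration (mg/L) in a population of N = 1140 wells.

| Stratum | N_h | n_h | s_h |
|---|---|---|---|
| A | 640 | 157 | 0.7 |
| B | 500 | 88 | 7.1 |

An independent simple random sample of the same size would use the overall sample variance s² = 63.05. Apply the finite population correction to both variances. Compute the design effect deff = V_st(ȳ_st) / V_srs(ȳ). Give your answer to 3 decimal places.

V̂(ȳ_st) = Σ W_h² (1 − n_h/N_h) s_h²/n_h, with W_h = N_h/N and N = 1140:
  stratum A: (640/1140)²·(1 − 157/640)·0.7²/157 = 0.000742359
  stratum B: (500/1140)²·(1 − 88/500)·7.1²/88 = 0.0908012
V_st = 0.0915435
V_srs = (1 − 245/1140)·63.05/245 = 0.20204
deff = V_st / V_srs = 0.0915435/0.20204 = 0.4531

deff ≈ 0.453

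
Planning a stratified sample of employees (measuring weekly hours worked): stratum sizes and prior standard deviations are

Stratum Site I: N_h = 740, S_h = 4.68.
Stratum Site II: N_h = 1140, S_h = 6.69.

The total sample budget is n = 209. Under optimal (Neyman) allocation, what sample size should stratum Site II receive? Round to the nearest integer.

Neyman allocation: n_h = n · N_h S_h / Σ N_i S_i, with n = 209.
  stratum Site I: N_h·S_h = 740·4.68 = 3463.20
  stratum Site II: N_h·S_h = 1140·6.69 = 7626.60
Σ N_h S_h = 11089.80
n for stratum Site II = 209·7626.60/11089.80 = 143.732 → 144

144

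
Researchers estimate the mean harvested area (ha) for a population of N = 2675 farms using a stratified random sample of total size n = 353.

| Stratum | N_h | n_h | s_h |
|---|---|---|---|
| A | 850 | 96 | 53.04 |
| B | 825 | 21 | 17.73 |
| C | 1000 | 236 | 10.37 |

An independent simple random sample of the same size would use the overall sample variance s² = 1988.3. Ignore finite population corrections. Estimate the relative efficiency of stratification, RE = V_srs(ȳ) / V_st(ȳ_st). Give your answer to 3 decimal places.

RE ≈ 1.267

V̂(ȳ_st) = Σ W_h² s_h²/n_h, with W_h = N_h/N and N = 2675:
  stratum A: (850/2675)²·53.04²/96 = 2.95887
  stratum B: (825/2675)²·17.73²/21 = 1.42383
  stratum C: (1000/2675)²·10.37²/236 = 0.0636792
V_st = 4.44638
V_srs = s²/n = 1988.3/353 = 5.63258
Relative efficiency = V_srs / V_st = 5.63258/4.44638 = 1.2668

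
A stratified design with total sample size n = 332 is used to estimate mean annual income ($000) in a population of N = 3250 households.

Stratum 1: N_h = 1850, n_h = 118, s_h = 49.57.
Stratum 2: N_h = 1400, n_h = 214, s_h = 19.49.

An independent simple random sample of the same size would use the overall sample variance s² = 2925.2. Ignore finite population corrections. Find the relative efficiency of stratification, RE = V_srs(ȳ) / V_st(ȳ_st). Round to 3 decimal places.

V̂(ȳ_st) = Σ W_h² s_h²/n_h, with W_h = N_h/N and N = 3250:
  stratum 1: (1850/3250)²·49.57²/118 = 6.74734
  stratum 2: (1400/3250)²·19.49²/214 = 0.329382
V_st = 7.07672
V_srs = s²/n = 2925.2/332 = 8.81084
Relative efficiency = V_srs / V_st = 8.81084/7.07672 = 1.2450

RE ≈ 1.245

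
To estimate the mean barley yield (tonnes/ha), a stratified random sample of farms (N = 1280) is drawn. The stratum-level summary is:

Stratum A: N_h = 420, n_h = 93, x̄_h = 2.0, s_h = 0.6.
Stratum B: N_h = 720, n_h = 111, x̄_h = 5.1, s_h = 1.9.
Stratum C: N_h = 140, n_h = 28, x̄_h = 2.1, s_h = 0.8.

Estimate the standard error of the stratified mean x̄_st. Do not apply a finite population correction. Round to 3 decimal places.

SE(x̄_st) ≈ 0.105

V̂(x̄_st) = Σ W_h² s_h²/n_h, with W_h = N_h/N and N = 1280:
  stratum A: (420/1280)²·0.6²/93 = 0.000416772
  stratum B: (720/1280)²·1.9²/111 = 0.0102903
  stratum C: (140/1280)²·0.8²/28 = 0.000273438
V̂(x̄_st) = 0.0109805
SE(x̄_st) = √0.0109805 = 0.104788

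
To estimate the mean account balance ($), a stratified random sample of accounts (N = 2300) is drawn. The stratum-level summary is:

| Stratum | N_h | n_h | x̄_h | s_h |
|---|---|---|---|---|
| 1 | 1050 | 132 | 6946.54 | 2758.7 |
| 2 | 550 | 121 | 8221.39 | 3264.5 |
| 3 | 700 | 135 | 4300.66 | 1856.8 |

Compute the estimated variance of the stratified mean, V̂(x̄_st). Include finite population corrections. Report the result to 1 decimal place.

V̂(x̄_st) ≈ 16343.1

V̂(x̄_st) = Σ W_h² (1 − n_h/N_h) s_h²/n_h, with W_h = N_h/N and N = 2300:
  stratum 1: (1050/2300)²·(1 − 132/1050)·2758.7²/132 = 10505.4
  stratum 2: (550/2300)²·(1 − 121/550)·3264.5²/121 = 3928.37
  stratum 3: (700/2300)²·(1 − 135/700)·1856.8²/135 = 1909.36
V̂(x̄_st) = 16343.1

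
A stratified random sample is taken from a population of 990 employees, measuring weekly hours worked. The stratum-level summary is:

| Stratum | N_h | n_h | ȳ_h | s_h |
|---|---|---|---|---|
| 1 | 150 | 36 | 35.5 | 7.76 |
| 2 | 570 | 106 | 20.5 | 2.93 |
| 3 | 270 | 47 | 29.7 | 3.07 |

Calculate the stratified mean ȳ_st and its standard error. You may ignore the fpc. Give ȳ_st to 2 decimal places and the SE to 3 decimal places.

ȳ_st = Σ W_h ȳ_h = (150·35.5 + 570·20.5 + 270·29.7)/990 = 25.28182
V̂(ȳ_st) = Σ W_h² s_h²/n_h, with W_h = N_h/N and N = 990:
  stratum 1: (150/990)²·7.76²/36 = 0.0384002
  stratum 2: (570/990)²·2.93²/106 = 0.0268478
  stratum 3: (270/990)²·3.07²/47 = 0.0149154
V̂(ȳ_st) = 0.0801634
SE(ȳ_st) = √0.0801634 = 0.283131

ȳ_st ≈ 25.28, SE ≈ 0.283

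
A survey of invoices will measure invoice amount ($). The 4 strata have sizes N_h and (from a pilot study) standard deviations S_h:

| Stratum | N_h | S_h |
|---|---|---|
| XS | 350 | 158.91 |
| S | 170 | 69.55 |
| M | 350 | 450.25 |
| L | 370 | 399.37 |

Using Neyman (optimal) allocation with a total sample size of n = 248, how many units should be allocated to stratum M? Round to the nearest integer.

105

Neyman allocation: n_h = n · N_h S_h / Σ N_i S_i, with n = 248.
  stratum XS: N_h·S_h = 350·158.91 = 55618.50
  stratum S: N_h·S_h = 170·69.55 = 11823.50
  stratum M: N_h·S_h = 350·450.25 = 157587.50
  stratum L: N_h·S_h = 370·399.37 = 147766.90
Σ N_h S_h = 372796.40
n for stratum M = 248·157587.50/372796.40 = 104.834 → 105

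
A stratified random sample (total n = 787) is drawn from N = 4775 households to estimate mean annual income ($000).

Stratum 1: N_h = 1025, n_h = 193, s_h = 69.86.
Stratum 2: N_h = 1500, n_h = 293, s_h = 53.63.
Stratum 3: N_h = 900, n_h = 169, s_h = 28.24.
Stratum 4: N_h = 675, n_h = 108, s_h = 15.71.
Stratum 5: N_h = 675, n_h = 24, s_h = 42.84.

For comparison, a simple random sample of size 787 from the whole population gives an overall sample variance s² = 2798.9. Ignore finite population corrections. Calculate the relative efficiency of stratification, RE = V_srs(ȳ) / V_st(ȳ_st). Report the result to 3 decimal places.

RE ≈ 0.918

V̂(ȳ_st) = Σ W_h² s_h²/n_h, with W_h = N_h/N and N = 4775:
  stratum 1: (1025/4775)²·69.86²/193 = 1.1652
  stratum 2: (1500/4775)²·53.63²/293 = 0.968688
  stratum 3: (900/4775)²·28.24²/169 = 0.167641
  stratum 4: (675/4775)²·15.71²/108 = 0.0456656
  stratum 5: (675/4775)²·42.84²/24 = 1.52809
V_st = 3.87528
V_srs = s²/n = 2798.9/787 = 3.55642
Relative efficiency = V_srs / V_st = 3.55642/3.87528 = 0.9177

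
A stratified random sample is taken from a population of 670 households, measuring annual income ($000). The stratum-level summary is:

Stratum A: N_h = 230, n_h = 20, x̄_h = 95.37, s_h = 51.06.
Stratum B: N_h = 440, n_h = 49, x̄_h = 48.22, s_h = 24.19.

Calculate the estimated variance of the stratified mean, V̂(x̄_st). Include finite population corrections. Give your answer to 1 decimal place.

V̂(x̄_st) = Σ W_h² (1 − n_h/N_h) s_h²/n_h, with W_h = N_h/N and N = 670:
  stratum A: (230/670)²·(1 − 20/230)·51.06²/20 = 14.0258
  stratum B: (440/670)²·(1 − 49/440)·24.19²/49 = 4.57673
V̂(x̄_st) = 18.6026

V̂(x̄_st) ≈ 18.6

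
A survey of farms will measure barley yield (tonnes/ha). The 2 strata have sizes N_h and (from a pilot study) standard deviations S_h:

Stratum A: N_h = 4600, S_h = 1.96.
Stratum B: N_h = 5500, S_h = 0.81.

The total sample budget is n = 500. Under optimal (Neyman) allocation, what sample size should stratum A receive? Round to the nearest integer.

335

Neyman allocation: n_h = n · N_h S_h / Σ N_i S_i, with n = 500.
  stratum A: N_h·S_h = 4600·1.96 = 9016.00
  stratum B: N_h·S_h = 5500·0.81 = 4455.00
Σ N_h S_h = 13471.00
n for stratum A = 500·9016.00/13471.00 = 334.645 → 335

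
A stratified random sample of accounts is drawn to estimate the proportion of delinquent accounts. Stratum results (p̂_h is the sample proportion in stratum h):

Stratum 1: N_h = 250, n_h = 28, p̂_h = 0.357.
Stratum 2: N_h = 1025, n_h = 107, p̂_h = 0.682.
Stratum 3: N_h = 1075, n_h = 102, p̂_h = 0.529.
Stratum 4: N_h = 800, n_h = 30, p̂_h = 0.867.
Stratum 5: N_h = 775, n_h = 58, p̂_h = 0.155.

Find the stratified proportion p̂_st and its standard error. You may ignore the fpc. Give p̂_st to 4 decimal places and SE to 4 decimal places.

N = 3925; stratum weights W_h = N_h/N.
p̂_st = Σ W_h p̂_h = (250·0.357 + 1025·0.682 + 1075·0.529 + 800·0.867 + 775·0.155)/3925 = 0.55304
V̂(p̂_st) = Σ W_h² p̂_h(1−p̂_h)/(n_h−1):
  stratum 1: (250/3925)²·0.357·0.643/27 = 3.44918e-05
  stratum 2: (1025/3925)²·0.682·0.318/106 = 0.000139532
  stratum 3: (1075/3925)²·0.529·0.471/101 = 0.000185052
  stratum 4: (800/3925)²·0.867·0.133/29 = 0.000165186
  stratum 5: (775/3925)²·0.155·0.845/57 = 8.95855e-05
V̂(p̂_st) = 0.000613847; SE = √V̂ = 0.0247759

p̂_st ≈ 0.5530, SE ≈ 0.0248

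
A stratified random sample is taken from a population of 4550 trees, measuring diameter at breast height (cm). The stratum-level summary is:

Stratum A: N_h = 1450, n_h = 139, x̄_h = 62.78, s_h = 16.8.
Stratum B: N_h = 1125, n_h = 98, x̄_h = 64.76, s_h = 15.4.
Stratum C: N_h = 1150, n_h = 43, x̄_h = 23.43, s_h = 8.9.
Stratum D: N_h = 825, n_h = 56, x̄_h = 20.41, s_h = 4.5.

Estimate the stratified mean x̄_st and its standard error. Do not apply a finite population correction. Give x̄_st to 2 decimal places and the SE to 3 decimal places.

x̄_st ≈ 45.64, SE ≈ 0.696

x̄_st = Σ W_h x̄_h = (1450·62.78 + 1125·64.76 + 1150·23.43 + 825·20.41)/4550 = 45.64148
V̂(x̄_st) = Σ W_h² s_h²/n_h, with W_h = N_h/N and N = 4550:
  stratum A: (1450/4550)²·16.8²/139 = 0.206213
  stratum B: (1125/4550)²·15.4²/98 = 0.147944
  stratum C: (1150/4550)²·8.9²/43 = 0.117675
  stratum D: (825/4550)²·4.5²/56 = 0.0118884
V̂(x̄_st) = 0.483721
SE(x̄_st) = √0.483721 = 0.695501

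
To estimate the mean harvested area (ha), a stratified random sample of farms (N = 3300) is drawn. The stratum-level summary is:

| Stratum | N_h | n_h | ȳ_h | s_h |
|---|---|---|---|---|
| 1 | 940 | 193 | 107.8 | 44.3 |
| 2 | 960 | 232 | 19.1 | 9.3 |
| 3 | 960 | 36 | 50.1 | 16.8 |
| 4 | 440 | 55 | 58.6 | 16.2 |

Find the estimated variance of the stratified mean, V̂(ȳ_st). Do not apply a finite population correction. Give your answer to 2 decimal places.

V̂(ȳ_st) ≈ 1.60

V̂(ȳ_st) = Σ W_h² s_h²/n_h, with W_h = N_h/N and N = 3300:
  stratum 1: (940/3300)²·44.3²/193 = 0.825046
  stratum 2: (960/3300)²·9.3²/232 = 0.0315495
  stratum 3: (960/3300)²·16.8²/36 = 0.663484
  stratum 4: (440/3300)²·16.2²/55 = 0.0848291
V̂(ȳ_st) = 1.60491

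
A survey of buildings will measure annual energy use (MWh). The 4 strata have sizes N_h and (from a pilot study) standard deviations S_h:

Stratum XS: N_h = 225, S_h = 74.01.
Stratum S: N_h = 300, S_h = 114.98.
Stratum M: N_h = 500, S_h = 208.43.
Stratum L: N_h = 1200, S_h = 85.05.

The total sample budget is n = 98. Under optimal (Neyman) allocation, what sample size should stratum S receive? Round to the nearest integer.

13

Neyman allocation: n_h = n · N_h S_h / Σ N_i S_i, with n = 98.
  stratum XS: N_h·S_h = 225·74.01 = 16652.25
  stratum S: N_h·S_h = 300·114.98 = 34494.00
  stratum M: N_h·S_h = 500·208.43 = 104215.00
  stratum L: N_h·S_h = 1200·85.05 = 102060.00
Σ N_h S_h = 257421.25
n for stratum S = 98·34494.00/257421.25 = 13.132 → 13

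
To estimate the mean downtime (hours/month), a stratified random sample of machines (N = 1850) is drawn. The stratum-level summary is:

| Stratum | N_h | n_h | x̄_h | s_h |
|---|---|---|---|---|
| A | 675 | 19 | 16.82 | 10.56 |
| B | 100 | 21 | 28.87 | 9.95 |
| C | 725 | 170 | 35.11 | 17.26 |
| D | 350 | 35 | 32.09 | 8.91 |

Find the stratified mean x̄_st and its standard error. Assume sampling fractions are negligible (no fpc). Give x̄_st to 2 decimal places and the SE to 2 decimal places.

x̄_st ≈ 27.53, SE ≈ 1.07

x̄_st = Σ W_h x̄_h = (675·16.82 + 100·28.87 + 725·35.11 + 350·32.09)/1850 = 27.52797
V̂(x̄_st) = Σ W_h² s_h²/n_h, with W_h = N_h/N and N = 1850:
  stratum A: (675/1850)²·10.56²/19 = 0.781337
  stratum B: (100/1850)²·9.95²/21 = 0.0137747
  stratum C: (725/1850)²·17.26²/170 = 0.269132
  stratum D: (350/1850)²·8.91²/35 = 0.0811858
V̂(x̄_st) = 1.14543
SE(x̄_st) = √1.14543 = 1.07025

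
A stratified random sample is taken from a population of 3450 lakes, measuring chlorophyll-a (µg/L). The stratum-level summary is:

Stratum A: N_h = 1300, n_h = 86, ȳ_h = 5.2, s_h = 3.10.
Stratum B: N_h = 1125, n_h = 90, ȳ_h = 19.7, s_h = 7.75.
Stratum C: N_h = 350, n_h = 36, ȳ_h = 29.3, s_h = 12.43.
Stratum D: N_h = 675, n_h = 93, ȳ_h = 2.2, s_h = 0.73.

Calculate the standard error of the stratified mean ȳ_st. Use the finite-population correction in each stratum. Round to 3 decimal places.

SE(ȳ_st) ≈ 0.346

V̂(ȳ_st) = Σ W_h² (1 − n_h/N_h) s_h²/n_h, with W_h = N_h/N and N = 3450:
  stratum A: (1300/3450)²·(1 − 86/1300)·3.10²/86 = 0.0148166
  stratum B: (1125/3450)²·(1 − 90/1125)·7.75²/90 = 0.0652853
  stratum C: (350/3450)²·(1 − 36/350)·12.43²/36 = 0.0396277
  stratum D: (675/3450)²·(1 − 93/675)·0.73²/93 = 0.000189126
V̂(ȳ_st) = 0.119919
SE(ȳ_st) = √0.119919 = 0.346293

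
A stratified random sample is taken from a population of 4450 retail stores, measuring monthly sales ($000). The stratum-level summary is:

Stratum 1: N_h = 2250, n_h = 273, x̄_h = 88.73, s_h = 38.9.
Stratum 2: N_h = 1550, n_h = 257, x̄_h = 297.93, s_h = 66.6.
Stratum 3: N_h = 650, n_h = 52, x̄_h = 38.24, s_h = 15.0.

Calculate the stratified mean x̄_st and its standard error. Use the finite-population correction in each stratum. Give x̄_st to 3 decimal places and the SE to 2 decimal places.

x̄_st = Σ W_h x̄_h = (2250·88.73 + 1550·297.93 + 650·38.24)/4450 = 154.22247
V̂(x̄_st) = Σ W_h² (1 − n_h/N_h) s_h²/n_h, with W_h = N_h/N and N = 4450:
  stratum 1: (2250/4450)²·(1 − 273/2250)·38.9²/273 = 1.2451
  stratum 2: (1550/4450)²·(1 − 257/1550)·66.6²/257 = 1.74673
  stratum 3: (650/4450)²·(1 − 52/650)·15.0²/52 = 0.0849325
V̂(x̄_st) = 3.07677
SE(x̄_st) = √3.07677 = 1.75407

x̄_st ≈ 154.222, SE ≈ 1.75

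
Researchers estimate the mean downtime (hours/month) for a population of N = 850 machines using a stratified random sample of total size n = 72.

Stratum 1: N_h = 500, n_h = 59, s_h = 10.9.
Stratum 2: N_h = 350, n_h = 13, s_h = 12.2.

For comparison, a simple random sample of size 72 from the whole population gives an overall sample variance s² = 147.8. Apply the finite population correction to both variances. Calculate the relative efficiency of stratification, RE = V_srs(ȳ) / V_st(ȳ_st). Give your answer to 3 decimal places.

V̂(ȳ_st) = Σ W_h² (1 − n_h/N_h) s_h²/n_h, with W_h = N_h/N and N = 850:
  stratum 1: (500/850)²·(1 − 59/500)·10.9²/59 = 0.614571
  stratum 2: (350/850)²·(1 − 13/350)·12.2²/13 = 1.86912
V_st = 2.48369
V_srs = (1 − 72/850)·147.8/72 = 1.8789
Relative efficiency = V_srs / V_st = 1.8789/2.48369 = 0.7565

RE ≈ 0.756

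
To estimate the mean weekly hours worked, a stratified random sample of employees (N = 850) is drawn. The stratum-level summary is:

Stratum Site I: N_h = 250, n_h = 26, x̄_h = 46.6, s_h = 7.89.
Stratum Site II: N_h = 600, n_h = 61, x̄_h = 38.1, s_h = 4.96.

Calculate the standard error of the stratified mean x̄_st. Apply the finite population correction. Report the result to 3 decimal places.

SE(x̄_st) ≈ 0.605

V̂(x̄_st) = Σ W_h² (1 − n_h/N_h) s_h²/n_h, with W_h = N_h/N and N = 850:
  stratum Site I: (250/850)²·(1 − 26/250)·7.89²/26 = 0.18558
  stratum Site II: (600/850)²·(1 − 61/600)·4.96²/61 = 0.180524
V̂(x̄_st) = 0.366104
SE(x̄_st) = √0.366104 = 0.605065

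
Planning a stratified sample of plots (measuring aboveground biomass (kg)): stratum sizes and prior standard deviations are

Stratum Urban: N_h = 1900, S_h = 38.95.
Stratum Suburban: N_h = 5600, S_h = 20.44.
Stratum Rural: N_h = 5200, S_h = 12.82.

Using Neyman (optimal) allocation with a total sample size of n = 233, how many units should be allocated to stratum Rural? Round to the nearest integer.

61

Neyman allocation: n_h = n · N_h S_h / Σ N_i S_i, with n = 233.
  stratum Urban: N_h·S_h = 1900·38.95 = 74005.00
  stratum Suburban: N_h·S_h = 5600·20.44 = 114464.00
  stratum Rural: N_h·S_h = 5200·12.82 = 66664.00
Σ N_h S_h = 255133.00
n for stratum Rural = 233·66664.00/255133.00 = 60.881 → 61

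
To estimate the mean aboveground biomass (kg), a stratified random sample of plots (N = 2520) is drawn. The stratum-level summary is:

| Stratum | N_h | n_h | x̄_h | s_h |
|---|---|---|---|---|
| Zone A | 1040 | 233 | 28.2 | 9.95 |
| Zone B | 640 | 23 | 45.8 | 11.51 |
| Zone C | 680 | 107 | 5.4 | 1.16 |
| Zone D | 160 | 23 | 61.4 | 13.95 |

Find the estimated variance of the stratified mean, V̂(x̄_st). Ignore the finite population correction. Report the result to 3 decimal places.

V̂(x̄_st) = Σ W_h² s_h²/n_h, with W_h = N_h/N and N = 2520:
  stratum Zone A: (1040/2520)²·9.95²/233 = 0.0723695
  stratum Zone B: (640/2520)²·11.51²/23 = 0.37152
  stratum Zone C: (680/2520)²·1.16²/107 = 0.000915691
  stratum Zone D: (160/2520)²·13.95²/23 = 0.0341083
V̂(x̄_st) = 0.478913

V̂(x̄_st) ≈ 0.479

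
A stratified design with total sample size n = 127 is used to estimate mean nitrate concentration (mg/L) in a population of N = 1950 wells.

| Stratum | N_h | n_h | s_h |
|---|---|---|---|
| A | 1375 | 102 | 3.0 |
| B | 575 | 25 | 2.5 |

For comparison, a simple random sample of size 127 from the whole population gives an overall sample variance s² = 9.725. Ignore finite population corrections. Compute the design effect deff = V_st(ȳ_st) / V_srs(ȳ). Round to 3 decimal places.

deff ≈ 0.857

V̂(ȳ_st) = Σ W_h² s_h²/n_h, with W_h = N_h/N and N = 1950:
  stratum A: (1375/1950)²·3.0²/102 = 0.0438711
  stratum B: (575/1950)²·2.5²/25 = 0.0217373
V_st = 0.0656084
V_srs = s²/n = 9.725/127 = 0.0765748
deff = V_st / V_srs = 0.0656084/0.0765748 = 0.8568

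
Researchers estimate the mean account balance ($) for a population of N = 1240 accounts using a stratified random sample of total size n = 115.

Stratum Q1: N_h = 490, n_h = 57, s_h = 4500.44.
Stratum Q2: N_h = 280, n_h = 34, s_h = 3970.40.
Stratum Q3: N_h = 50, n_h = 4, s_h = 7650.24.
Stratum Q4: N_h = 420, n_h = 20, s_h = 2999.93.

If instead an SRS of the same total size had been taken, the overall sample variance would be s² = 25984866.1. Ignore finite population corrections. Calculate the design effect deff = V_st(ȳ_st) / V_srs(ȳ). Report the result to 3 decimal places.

V̂(ȳ_st) = Σ W_h² s_h²/n_h, with W_h = N_h/N and N = 1240:
  stratum Q1: (490/1240)²·4500.44²/57 = 55486.1
  stratum Q2: (280/1240)²·3970.40²/34 = 23640.8
  stratum Q3: (50/1240)²·7650.24²/4 = 23789.6
  stratum Q4: (420/1240)²·2999.93²/20 = 51623.5
V_st = 154540
V_srs = s²/n = 25984866.1/115 = 225955
deff = V_st / V_srs = 154540/225955 = 0.6839

deff ≈ 0.684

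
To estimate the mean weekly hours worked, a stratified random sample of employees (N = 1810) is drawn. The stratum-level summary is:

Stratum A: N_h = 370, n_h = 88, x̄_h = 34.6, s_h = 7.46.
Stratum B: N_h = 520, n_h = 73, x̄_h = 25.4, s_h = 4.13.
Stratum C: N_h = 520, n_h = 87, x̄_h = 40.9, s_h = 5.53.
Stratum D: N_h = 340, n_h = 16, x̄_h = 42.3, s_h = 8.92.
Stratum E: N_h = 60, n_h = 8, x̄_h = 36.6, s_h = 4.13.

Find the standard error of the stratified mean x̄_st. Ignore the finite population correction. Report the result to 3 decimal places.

V̂(x̄_st) = Σ W_h² s_h²/n_h, with W_h = N_h/N and N = 1810:
  stratum A: (370/1810)²·7.46²/88 = 0.0264266
  stratum B: (520/1810)²·4.13²/73 = 0.0192853
  stratum C: (520/1810)²·5.53²/87 = 0.0290122
  stratum D: (340/1810)²·8.92²/16 = 0.175473
  stratum E: (60/1810)²·4.13²/8 = 0.00234291
V̂(x̄_st) = 0.25254
SE(x̄_st) = √0.25254 = 0.502534

SE(x̄_st) ≈ 0.503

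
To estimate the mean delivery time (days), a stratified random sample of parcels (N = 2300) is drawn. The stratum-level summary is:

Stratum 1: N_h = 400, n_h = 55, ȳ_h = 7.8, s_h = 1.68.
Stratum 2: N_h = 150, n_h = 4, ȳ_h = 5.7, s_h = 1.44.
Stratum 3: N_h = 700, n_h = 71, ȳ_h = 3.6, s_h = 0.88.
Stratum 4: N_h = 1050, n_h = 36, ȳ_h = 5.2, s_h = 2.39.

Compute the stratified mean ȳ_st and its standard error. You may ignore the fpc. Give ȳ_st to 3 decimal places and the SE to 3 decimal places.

ȳ_st = Σ W_h ȳ_h = (400·7.8 + 150·5.7 + 700·3.6 + 1050·5.2)/2300 = 5.19783
V̂(ȳ_st) = Σ W_h² s_h²/n_h, with W_h = N_h/N and N = 2300:
  stratum 1: (400/2300)²·1.68²/55 = 0.0015521
  stratum 2: (150/2300)²·1.44²/4 = 0.00220491
  stratum 3: (700/2300)²·0.88²/71 = 0.00101029
  stratum 4: (1050/2300)²·2.39²/36 = 0.0330686
V̂(ȳ_st) = 0.0378359
SE(ȳ_st) = √0.0378359 = 0.194515

ȳ_st ≈ 5.198, SE ≈ 0.195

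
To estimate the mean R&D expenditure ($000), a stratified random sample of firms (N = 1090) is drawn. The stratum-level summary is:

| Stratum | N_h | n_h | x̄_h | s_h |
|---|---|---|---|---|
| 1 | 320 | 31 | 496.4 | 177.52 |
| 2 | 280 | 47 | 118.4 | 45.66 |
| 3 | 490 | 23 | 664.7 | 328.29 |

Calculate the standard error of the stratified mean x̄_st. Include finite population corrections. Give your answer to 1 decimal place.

V̂(x̄_st) = Σ W_h² (1 − n_h/N_h) s_h²/n_h, with W_h = N_h/N and N = 1090:
  stratum 1: (320/1090)²·(1 − 31/320)·177.52²/31 = 79.1275
  stratum 2: (280/1090)²·(1 − 47/280)·45.66²/47 = 2.43576
  stratum 3: (490/1090)²·(1 − 23/490)·328.29²/23 = 902.5
V̂(x̄_st) = 984.064
SE(x̄_st) = √984.064 = 31.3698

SE(x̄_st) ≈ 31.4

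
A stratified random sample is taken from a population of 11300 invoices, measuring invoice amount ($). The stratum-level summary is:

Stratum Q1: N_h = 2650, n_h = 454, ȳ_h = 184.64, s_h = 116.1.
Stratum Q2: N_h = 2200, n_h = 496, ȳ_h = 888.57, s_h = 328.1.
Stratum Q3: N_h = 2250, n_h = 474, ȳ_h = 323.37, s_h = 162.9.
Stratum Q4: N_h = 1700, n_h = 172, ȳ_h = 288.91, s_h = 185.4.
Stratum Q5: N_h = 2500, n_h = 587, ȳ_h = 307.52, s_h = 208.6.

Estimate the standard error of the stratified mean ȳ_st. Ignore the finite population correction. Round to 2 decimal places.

SE(ȳ_st) ≈ 4.50

V̂(ȳ_st) = Σ W_h² s_h²/n_h, with W_h = N_h/N and N = 11300:
  stratum Q1: (2650/11300)²·116.1²/454 = 1.63284
  stratum Q2: (2200/11300)²·328.1²/496 = 8.22658
  stratum Q3: (2250/11300)²·162.9²/474 = 2.21959
  stratum Q4: (1700/11300)²·185.4²/172 = 4.52306
  stratum Q5: (2500/11300)²·208.6²/587 = 3.62839
V̂(ȳ_st) = 20.2304
SE(ȳ_st) = √20.2304 = 4.49783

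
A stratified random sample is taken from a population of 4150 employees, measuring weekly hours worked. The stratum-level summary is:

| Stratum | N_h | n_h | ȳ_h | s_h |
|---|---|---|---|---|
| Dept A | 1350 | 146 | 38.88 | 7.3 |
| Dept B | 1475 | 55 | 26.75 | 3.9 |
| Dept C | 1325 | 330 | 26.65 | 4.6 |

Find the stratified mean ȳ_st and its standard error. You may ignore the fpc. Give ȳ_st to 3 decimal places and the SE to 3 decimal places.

ȳ_st ≈ 30.664, SE ≈ 0.283

ȳ_st = Σ W_h ȳ_h = (1350·38.88 + 1475·26.75 + 1325·26.65)/4150 = 30.66398
V̂(ȳ_st) = Σ W_h² s_h²/n_h, with W_h = N_h/N and N = 4150:
  stratum Dept A: (1350/4150)²·7.3²/146 = 0.0386246
  stratum Dept B: (1475/4150)²·3.9²/55 = 0.0349345
  stratum Dept C: (1325/4150)²·4.6²/330 = 0.00653638
V̂(ȳ_st) = 0.0800955
SE(ȳ_st) = √0.0800955 = 0.283011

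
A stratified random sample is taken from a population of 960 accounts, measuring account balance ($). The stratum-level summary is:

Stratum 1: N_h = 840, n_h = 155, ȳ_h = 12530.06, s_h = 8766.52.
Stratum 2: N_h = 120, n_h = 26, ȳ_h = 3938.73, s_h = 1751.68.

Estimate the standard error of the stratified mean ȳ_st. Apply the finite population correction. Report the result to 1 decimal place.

V̂(ȳ_st) = Σ W_h² (1 − n_h/N_h) s_h²/n_h, with W_h = N_h/N and N = 960:
  stratum 1: (840/960)²·(1 − 155/840)·8766.52²/155 = 309564
  stratum 2: (120/960)²·(1 − 26/120)·1751.68²/26 = 1444.45
V̂(ȳ_st) = 311008
SE(ȳ_st) = √311008 = 557.681

SE(ȳ_st) ≈ 557.7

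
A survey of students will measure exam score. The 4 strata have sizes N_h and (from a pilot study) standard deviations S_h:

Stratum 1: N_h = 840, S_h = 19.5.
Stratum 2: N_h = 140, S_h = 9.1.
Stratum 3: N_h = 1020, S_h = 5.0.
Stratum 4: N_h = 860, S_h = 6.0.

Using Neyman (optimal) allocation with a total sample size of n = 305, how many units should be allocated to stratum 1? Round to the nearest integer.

Neyman allocation: n_h = n · N_h S_h / Σ N_i S_i, with n = 305.
  stratum 1: N_h·S_h = 840·19.5 = 16380.00
  stratum 2: N_h·S_h = 140·9.1 = 1274.00
  stratum 3: N_h·S_h = 1020·5.0 = 5100.00
  stratum 4: N_h·S_h = 860·6.0 = 5160.00
Σ N_h S_h = 27914.00
n for stratum 1 = 305·16380.00/27914.00 = 178.975 → 179

179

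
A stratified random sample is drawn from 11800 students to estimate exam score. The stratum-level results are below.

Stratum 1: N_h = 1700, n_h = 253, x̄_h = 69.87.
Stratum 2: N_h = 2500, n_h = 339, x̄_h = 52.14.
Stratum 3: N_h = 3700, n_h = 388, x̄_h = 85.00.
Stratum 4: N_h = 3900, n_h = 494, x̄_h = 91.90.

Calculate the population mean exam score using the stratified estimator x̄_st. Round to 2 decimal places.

x̄_st ≈ 78.14

N = Σ N_h = 11800. Stratum weights W_h = N_h/N.
x̄_st = (1700·69.87 + 2500·52.14 + 3700·85.00 + 3900·91.90) / 11800 = 78.1389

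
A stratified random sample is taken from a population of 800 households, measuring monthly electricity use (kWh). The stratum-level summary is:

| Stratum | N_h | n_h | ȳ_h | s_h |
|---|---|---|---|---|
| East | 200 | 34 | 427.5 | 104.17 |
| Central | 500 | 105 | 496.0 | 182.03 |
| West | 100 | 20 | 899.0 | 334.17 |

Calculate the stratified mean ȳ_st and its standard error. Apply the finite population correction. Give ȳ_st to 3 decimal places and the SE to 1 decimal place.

ȳ_st = Σ W_h ȳ_h = (200·427.5 + 500·496.0 + 100·899.0)/800 = 529.25000
V̂(ȳ_st) = Σ W_h² (1 − n_h/N_h) s_h²/n_h, with W_h = N_h/N and N = 800:
  stratum East: (200/800)²·(1 − 34/200)·104.17²/34 = 16.5563
  stratum Central: (500/800)²·(1 − 105/500)·182.03²/105 = 97.3831
  stratum West: (100/800)²·(1 − 20/100)·334.17²/20 = 69.7935
V̂(ȳ_st) = 183.733
SE(ȳ_st) = √183.733 = 13.5548

ȳ_st ≈ 529.250, SE ≈ 13.6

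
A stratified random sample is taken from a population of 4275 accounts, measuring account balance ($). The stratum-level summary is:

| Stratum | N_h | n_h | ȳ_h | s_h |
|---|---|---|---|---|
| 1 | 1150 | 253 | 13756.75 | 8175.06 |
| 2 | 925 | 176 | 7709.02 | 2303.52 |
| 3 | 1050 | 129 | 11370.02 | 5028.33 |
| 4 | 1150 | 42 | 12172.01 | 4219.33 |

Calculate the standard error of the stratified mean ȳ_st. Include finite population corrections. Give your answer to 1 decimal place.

SE(ȳ_st) ≈ 236.6

V̂(ȳ_st) = Σ W_h² (1 − n_h/N_h) s_h²/n_h, with W_h = N_h/N and N = 4275:
  stratum 1: (1150/4275)²·(1 − 253/1150)·8175.06²/253 = 14910.1
  stratum 2: (925/4275)²·(1 − 176/925)·2303.52²/176 = 1142.94
  stratum 3: (1050/4275)²·(1 − 129/1050)·5028.33²/129 = 10371.3
  stratum 4: (1150/4275)²·(1 − 42/1150)·4219.33²/42 = 29553.1
V̂(ȳ_st) = 55977.4
SE(ȳ_st) = √55977.4 = 236.596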